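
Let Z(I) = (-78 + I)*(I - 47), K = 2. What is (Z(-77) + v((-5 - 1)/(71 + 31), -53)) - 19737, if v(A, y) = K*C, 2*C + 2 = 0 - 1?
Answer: -520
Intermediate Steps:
C = -3/2 (C = -1 + (0 - 1)/2 = -1 + (1/2)*(-1) = -1 - 1/2 = -3/2 ≈ -1.5000)
Z(I) = (-78 + I)*(-47 + I)
v(A, y) = -3 (v(A, y) = 2*(-3/2) = -3)
(Z(-77) + v((-5 - 1)/(71 + 31), -53)) - 19737 = ((3666 + (-77)**2 - 125*(-77)) - 3) - 19737 = ((3666 + 5929 + 9625) - 3) - 19737 = (19220 - 3) - 19737 = 19217 - 19737 = -520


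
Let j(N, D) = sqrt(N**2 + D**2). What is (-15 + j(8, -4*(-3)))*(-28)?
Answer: 420 - 112*sqrt(13) ≈ 16.178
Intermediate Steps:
j(N, D) = sqrt(D**2 + N**2)
(-15 + j(8, -4*(-3)))*(-28) = (-15 + sqrt((-4*(-3))**2 + 8**2))*(-28) = (-15 + sqrt(12**2 + 64))*(-28) = (-15 + sqrt(144 + 64))*(-28) = (-15 + sqrt(208))*(-28) = (-15 + 4*sqrt(13))*(-28) = 420 - 112*sqrt(13)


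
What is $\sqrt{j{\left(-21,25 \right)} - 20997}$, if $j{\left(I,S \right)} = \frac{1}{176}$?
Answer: $\frac{i \sqrt{40650181}}{44} \approx 144.9 i$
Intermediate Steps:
$j{\left(I,S \right)} = \frac{1}{176}$
$\sqrt{j{\left(-21,25 \right)} - 20997} = \sqrt{\frac{1}{176} - 20997} = \sqrt{- \frac{3695471}{176}} = \frac{i \sqrt{40650181}}{44}$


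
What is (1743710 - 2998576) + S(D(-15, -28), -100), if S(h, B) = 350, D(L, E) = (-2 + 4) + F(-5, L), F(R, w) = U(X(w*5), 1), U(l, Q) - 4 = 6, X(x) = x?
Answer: -1254516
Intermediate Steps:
U(l, Q) = 10 (U(l, Q) = 4 + 6 = 10)
F(R, w) = 10
D(L, E) = 12 (D(L, E) = (-2 + 4) + 10 = 2 + 10 = 12)
(1743710 - 2998576) + S(D(-15, -28), -100) = (1743710 - 2998576) + 350 = -1254866 + 350 = -1254516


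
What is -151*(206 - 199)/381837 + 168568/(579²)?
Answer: 21337049893/42669139239 ≈ 0.50006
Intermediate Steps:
-151*(206 - 199)/381837 + 168568/(579²) = -151*7*(1/381837) + 168568/335241 = -1057*1/381837 + 168568*(1/335241) = -1057/381837 + 168568/335241 = 21337049893/42669139239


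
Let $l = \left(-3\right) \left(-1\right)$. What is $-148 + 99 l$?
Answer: $149$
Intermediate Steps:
$l = 3$
$-148 + 99 l = -148 + 99 \cdot 3 = -148 + 297 = 149$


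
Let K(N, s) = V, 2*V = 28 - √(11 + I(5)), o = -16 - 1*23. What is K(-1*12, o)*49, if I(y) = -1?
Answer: 686 - 49*√10/2 ≈ 608.52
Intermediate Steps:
o = -39 (o = -16 - 23 = -39)
V = 14 - √10/2 (V = (28 - √(11 - 1))/2 = (28 - √10)/2 = 14 - √10/2 ≈ 12.419)
K(N, s) = 14 - √10/2
K(-1*12, o)*49 = (14 - √10/2)*49 = 686 - 49*√10/2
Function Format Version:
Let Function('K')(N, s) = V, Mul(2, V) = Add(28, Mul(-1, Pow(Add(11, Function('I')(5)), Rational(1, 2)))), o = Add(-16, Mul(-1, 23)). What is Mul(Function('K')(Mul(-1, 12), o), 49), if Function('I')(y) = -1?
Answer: Add(686, Mul(Rational(-49, 2), Pow(10, Rational(1, 2)))) ≈ 608.52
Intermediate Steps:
o = -39 (o = Add(-16, -23) = -39)
V = Add(14, Mul(Rational(-1, 2), Pow(10, Rational(1, 2)))) (V = Mul(Rational(1, 2), Add(28, Mul(-1, Pow(Add(11, -1), Rational(1, 2))))) = Mul(Rational(1, 2), Add(28, Mul(-1, Pow(10, Rational(1, 2))))) = Add(14, Mul(Rational(-1, 2), Pow(10, Rational(1, 2)))) ≈ 12.419)
Function('K')(N, s) = Add(14, Mul(Rational(-1, 2), Pow(10, Rational(1, 2))))
Mul(Function('K')(Mul(-1, 12), o), 49) = Mul(Add(14, Mul(Rational(-1, 2), Pow(10, Rational(1, 2)))), 49) = Add(686, Mul(Rational(-49, 2), Pow(10, Rational(1, 2))))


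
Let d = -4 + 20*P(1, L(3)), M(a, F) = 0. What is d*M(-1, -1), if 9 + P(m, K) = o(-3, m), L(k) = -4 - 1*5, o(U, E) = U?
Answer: 0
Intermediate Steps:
L(k) = -9 (L(k) = -4 - 5 = -9)
P(m, K) = -12 (P(m, K) = -9 - 3 = -12)
d = -244 (d = -4 + 20*(-12) = -4 - 240 = -244)
d*M(-1, -1) = -244*0 = 0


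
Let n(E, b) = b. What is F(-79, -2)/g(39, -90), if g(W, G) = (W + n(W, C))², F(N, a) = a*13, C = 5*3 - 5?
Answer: -26/2401 ≈ -0.010829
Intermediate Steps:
C = 10 (C = 15 - 5 = 10)
F(N, a) = 13*a
g(W, G) = (10 + W)² (g(W, G) = (W + 10)² = (10 + W)²)
F(-79, -2)/g(39, -90) = (13*(-2))/((10 + 39)²) = -26/(49²) = -26/2401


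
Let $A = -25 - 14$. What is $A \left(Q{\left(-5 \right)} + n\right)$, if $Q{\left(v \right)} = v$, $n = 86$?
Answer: $-3159$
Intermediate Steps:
$A = -39$ ($A = -25 - 14 = -39$)
$A \left(Q{\left(-5 \right)} + n\right) = - 39 \left(-5 + 86\right) = \left(-39\right) 81 = -3159$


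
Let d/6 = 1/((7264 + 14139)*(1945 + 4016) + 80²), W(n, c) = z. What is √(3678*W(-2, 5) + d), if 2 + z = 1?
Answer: 6*I*√1663184163066871679/127589683 ≈ 60.646*I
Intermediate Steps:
z = -1 (z = -2 + 1 = -1)
W(n, c) = -1
d = 6/127589683 (d = 6/((7264 + 14139)*(1945 + 4016) + 80²) = 6/(21403*5961 + 6400) = 6/(127583283 + 6400) = 6/127589683 ≈ 4.7026e-8)
√(3678*W(-2, 5) + d) = √(3678*(-1) + 6/127589683) = √(-3678 + 6/127589683) = √(-469274854068/127589683) = 6*I*√1663184163066871679/127589683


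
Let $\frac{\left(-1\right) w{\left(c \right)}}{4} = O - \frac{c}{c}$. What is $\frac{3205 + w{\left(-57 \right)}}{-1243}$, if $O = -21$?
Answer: $- \frac{3293}{1243} \approx -2.6492$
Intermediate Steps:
$w{\left(c \right)} = 88$ ($w{\left(c \right)} = - 4 \left(-21 - \frac{c}{c}\right) = - 4 \left(-21 - 1\right) = \left(-4\right) \left(-22\right) = 88$)
$\frac{3205 + w{\left(-57 \right)}}{-1243} = \frac{3205 + 88}{-1243} = 3293 \left(- \frac{1}{1243}\right) = - \frac{3293}{1243}$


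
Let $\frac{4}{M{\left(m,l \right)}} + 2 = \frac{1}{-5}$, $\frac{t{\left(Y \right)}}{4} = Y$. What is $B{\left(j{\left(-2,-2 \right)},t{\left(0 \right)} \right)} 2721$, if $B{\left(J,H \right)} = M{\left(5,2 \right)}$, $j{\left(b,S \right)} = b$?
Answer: $- \frac{54420}{11} \approx -4947.3$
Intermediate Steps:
$t{\left(Y \right)} = 4 Y$
$M{\left(m,l \right)} = - \frac{20}{11}$ ($M{\left(m,l \right)} = \frac{4}{-2 + \frac{1}{-5}} = \frac{4}{-2 - \frac{1}{5}} = \frac{4}{- \frac{11}{5}} = 4 \left(- \frac{5}{11}\right) = - \frac{20}{11}$)
$B{\left(J,H \right)} = - \frac{20}{11}$
$B{\left(j{\left(-2,-2 \right)},t{\left(0 \right)} \right)} 2721 = \left(- \frac{20}{11}\right) 2721 = - \frac{54420}{11}$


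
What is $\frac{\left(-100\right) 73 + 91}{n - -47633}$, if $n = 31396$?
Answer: $- \frac{267}{2927} \approx -0.09122$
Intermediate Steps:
$\frac{\left(-100\right) 73 + 91}{n - -47633} = \frac{\left(-100\right) 73 + 91}{31396 - -47633} = \frac{-7300 + 91}{31396 + 47633} = - \frac{7209}{79029} = \left(-7209\right) \frac{1}{79029} = - \frac{267}{2927}$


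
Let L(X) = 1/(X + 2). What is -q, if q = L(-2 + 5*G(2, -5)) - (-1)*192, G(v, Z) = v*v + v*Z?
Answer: -5759/30 ≈ -191.97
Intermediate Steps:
G(v, Z) = v² + Z*v
L(X) = 1/(2 + X)
q = 5759/30 (q = 1/(2 + (-2 + 5*(2*(-5 + 2)))) - (-1)*192 = 1/(2 + (-2 + 5*(2*(-3)))) - 1*(-192) = 1/(2 + (-2 + 5*(-6))) + 192 = 1/(2 + (-2 - 30)) + 192 = 1/(2 - 32) + 192 = 1/(-30) + 192 = -1/30 + 192 = 5759/30 ≈ 191.97)
-q = -1*5759/30 = -5759/30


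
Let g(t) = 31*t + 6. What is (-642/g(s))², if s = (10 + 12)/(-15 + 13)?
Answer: 412164/112225 ≈ 3.6727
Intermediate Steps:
s = -11 (s = 22/(-2) = 22*(-½) = -11)
g(t) = 6 + 31*t
(-642/g(s))² = (-642/(6 + 31*(-11)))² = (-642/(6 - 341))² = (-642/(-335))² = (-642*(-1/335))² = (642/335)² = 412164/112225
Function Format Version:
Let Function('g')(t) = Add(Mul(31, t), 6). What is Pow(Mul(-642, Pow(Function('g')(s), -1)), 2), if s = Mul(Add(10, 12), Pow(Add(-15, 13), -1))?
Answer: Rational(412164, 112225) ≈ 3.6727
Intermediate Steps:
s = -11 (s = Mul(22, Pow(-2, -1)) = Mul(22, Rational(-1, 2)) = -11)
Function('g')(t) = Add(6, Mul(31, t))
Pow(Mul(-642, Pow(Function('g')(s), -1)), 2) = Pow(Mul(-642, Pow(Add(6, Mul(31, -11)), -1)), 2) = Pow(Mul(-642, Pow(Add(6, -341), -1)), 2) = Pow(Mul(-642, Pow(-335, -1)), 2) = Pow(Mul(-642, Rational(-1, 335)), 2) = Pow(Rational(642, 335), 2) = Rational(412164, 112225)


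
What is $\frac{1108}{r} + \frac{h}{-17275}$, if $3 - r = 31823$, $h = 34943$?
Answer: $- \frac{56551348}{27484525} \approx -2.0576$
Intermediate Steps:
$r = -31820$ ($r = 3 - 31823 = -31820$)
$\frac{1108}{r} + \frac{h}{-17275} = \frac{1108}{-31820} + \frac{34943}{-17275} = 1108 \left(- \frac{1}{31820}\right) + 34943 \left(- \frac{1}{17275}\right) = - \frac{277}{7955} - \frac{34943}{17275} = - \frac{56551348}{27484525}$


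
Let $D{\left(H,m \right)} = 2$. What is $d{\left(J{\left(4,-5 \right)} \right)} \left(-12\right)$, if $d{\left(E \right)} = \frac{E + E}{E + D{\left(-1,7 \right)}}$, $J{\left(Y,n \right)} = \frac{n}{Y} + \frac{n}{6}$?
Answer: $-600$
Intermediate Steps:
$J{\left(Y,n \right)} = \frac{n}{6} + \frac{n}{Y}$ ($J{\left(Y,n \right)} = \frac{n}{Y} + n \frac{1}{6} = \frac{n}{Y} + \frac{n}{6} = \frac{n}{6} + \frac{n}{Y}$)
$d{\left(E \right)} = \frac{2 E}{2 + E}$ ($d{\left(E \right)} = \frac{E + E}{E + 2} = \frac{2 E}{2 + E}$)
$d{\left(J{\left(4,-5 \right)} \right)} \left(-12\right) = \frac{2 \left(\frac{1}{6} \left(-5\right) - \frac{5}{4}\right)}{2 + \left(\frac{1}{6} \left(-5\right) - \frac{5}{4}\right)} \left(-12\right) = \frac{2 \left(- \frac{5}{6} - \frac{5}{4}\right)}{2 - \frac{25}{12}} \left(-12\right) = 2 \left(- \frac{25}{12}\right) \frac{1}{2 - \frac{25}{12}} \left(-12\right) = 2 \left(- \frac{25}{12}\right) \frac{1}{- \frac{1}{12}} \left(-12\right) = 2 \left(- \frac{25}{12}\right) \left(-12\right) \left(-12\right) = 50 \left(-12\right) = -600$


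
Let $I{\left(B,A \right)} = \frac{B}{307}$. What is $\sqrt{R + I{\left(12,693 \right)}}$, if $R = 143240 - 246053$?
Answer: $\frac{i \sqrt{9690018753}}{307} \approx 320.64 i$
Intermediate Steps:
$I{\left(B,A \right)} = \frac{B}{307}$ ($I{\left(B,A \right)} = B \frac{1}{307} = \frac{B}{307}$)
$R = -102813$
$\sqrt{R + I{\left(12,693 \right)}} = \sqrt{-102813 + \frac{1}{307} \cdot 12} = \sqrt{-102813 + \frac{12}{307}} = \sqrt{- \frac{31563579}{307}} = \frac{i \sqrt{9690018753}}{307}$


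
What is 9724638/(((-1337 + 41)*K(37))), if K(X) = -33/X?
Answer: 5451691/648 ≈ 8413.1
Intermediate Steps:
9724638/(((-1337 + 41)*K(37))) = 9724638/(((-1337 + 41)*(-33/37))) = 9724638/((-(-42768)/37)) = 9724638/((-1296*(-33/37))) = 9724638/(42768/37) = 9724638*(37/42768) = 5451691/648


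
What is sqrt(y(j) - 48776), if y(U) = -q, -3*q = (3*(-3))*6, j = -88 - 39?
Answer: I*sqrt(48794) ≈ 220.89*I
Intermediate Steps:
j = -127
q = 18 (q = -3*(-3)*6/3 = -(-3)*6 = -1/3*(-54) = 18)
y(U) = -18 (y(U) = -1*18 = -18)
sqrt(y(j) - 48776) = sqrt(-18 - 48776) = sqrt(-48794) = I*sqrt(48794)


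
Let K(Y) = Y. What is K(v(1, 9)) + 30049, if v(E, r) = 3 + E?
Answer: 30053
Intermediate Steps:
K(v(1, 9)) + 30049 = (3 + 1) + 30049 = 4 + 30049 = 30053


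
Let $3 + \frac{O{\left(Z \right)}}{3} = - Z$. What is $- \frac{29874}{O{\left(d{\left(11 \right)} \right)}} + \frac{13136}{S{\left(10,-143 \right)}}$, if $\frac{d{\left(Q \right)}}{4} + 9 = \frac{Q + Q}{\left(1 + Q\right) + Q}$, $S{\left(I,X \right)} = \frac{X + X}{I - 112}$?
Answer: $\frac{37888654}{8723} \approx 4343.5$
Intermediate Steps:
$S{\left(I,X \right)} = \frac{2 X}{-112 + I}$
$d{\left(Q \right)} = -36 + \frac{8 Q}{1 + 2 Q}$ ($d{\left(Q \right)} = -36 + 4 \frac{Q + Q}{\left(1 + Q\right) + Q} = -36 + 4 \frac{2 Q}{1 + 2 Q} = -36 + \frac{8 Q}{1 + 2 Q}$)
$O{\left(Z \right)} = -9 - 3 Z$ ($O{\left(Z \right)} = -9 + 3 \left(- Z\right) = -9 - 3 Z$)
$- \frac{29874}{O{\left(d{\left(11 \right)} \right)}} + \frac{13136}{S{\left(10,-143 \right)}} = - \frac{29874}{-9 - 3 \frac{4 \left(-9 - 176\right)}{1 + 2 \cdot 11}} + \frac{13136}{2 \left(-143\right) \frac{1}{-112 + 10}} = - \frac{29874}{-9 - 3 \frac{4 \left(-9 - 176\right)}{1 + 22}} + \frac{13136}{2 \left(-143\right) \frac{1}{-102}} = - \frac{29874}{-9 - 3 \cdot 4 \cdot \frac{1}{23} \left(-185\right)} + \frac{13136}{2 \left(-143\right) \left(- \frac{1}{102}\right)} = - \frac{29874}{-9 - 3 \cdot 4 \cdot \frac{1}{23} \left(-185\right)} + \frac{13136}{\frac{143}{51}} = - \frac{29874}{-9 - - \frac{2220}{23}} + 13136 \cdot \frac{51}{143} = - \frac{29874}{-9 + \frac{2220}{23}} + \frac{669936}{143} = - \frac{29874}{\frac{2013}{23}} + \frac{669936}{143} = \left(-29874\right) \frac{23}{2013} + \frac{669936}{143} = - \frac{229034}{671} + \frac{669936}{143} = \frac{37888654}{8723}$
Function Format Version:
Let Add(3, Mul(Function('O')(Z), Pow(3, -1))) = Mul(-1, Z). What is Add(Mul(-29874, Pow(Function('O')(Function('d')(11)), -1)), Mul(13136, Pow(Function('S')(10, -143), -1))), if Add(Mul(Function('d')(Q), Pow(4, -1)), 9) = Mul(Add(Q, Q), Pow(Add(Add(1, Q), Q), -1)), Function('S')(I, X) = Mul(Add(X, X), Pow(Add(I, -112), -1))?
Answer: Rational(37888654, 8723) ≈ 4343.5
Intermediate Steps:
Function('S')(I, X) = Mul(2, X, Pow(Add(-112, I), -1)) (Function('S')(I, X) = Mul(Mul(2, X), Pow(Add(-112, I), -1)) = Mul(2, X, Pow(Add(-112, I), -1)))
Function('d')(Q) = Add(-36, Mul(8, Q, Pow(Add(1, Mul(2, Q)), -1))) (Function('d')(Q) = Add(-36, Mul(4, Mul(Add(Q, Q), Pow(Add(Add(1, Q), Q), -1)))) = Add(-36, Mul(4, Mul(Mul(2, Q), Pow(Add(1, Mul(2, Q)), -1)))) = Add(-36, Mul(4, Mul(2, Q, Pow(Add(1, Mul(2, Q)), -1)))) = Add(-36, Mul(8, Q, Pow(Add(1, Mul(2, Q)), -1))))
Function('O')(Z) = Add(-9, Mul(-3, Z)) (Function('O')(Z) = Add(-9, Mul(3, Mul(-1, Z))) = Add(-9, Mul(-3, Z)))
Add(Mul(-29874, Pow(Function('O')(Function('d')(11)), -1)), Mul(13136, Pow(Function('S')(10, -143), -1))) = Add(Mul(-29874, Pow(Add(-9, Mul(-3, Mul(4, Pow(Add(1, Mul(2, 11)), -1), Add(-9, Mul(-16, 11))))), -1)), Mul(13136, Pow(Mul(2, -143, Pow(Add(-112, 10), -1)), -1))) = Add(Mul(-29874, Pow(Add(-9, Mul(-3, Mul(4, Pow(Add(1, 22), -1), Add(-9, -176)))), -1)), Mul(13136, Pow(Mul(2, -143, Pow(-102, -1)), -1))) = Add(Mul(-29874, Pow(Add(-9, Mul(-3, Mul(4, Pow(23, -1), -185))), -1)), Mul(13136, Pow(Mul(2, -143, Rational(-1, 102)), -1))) = Add(Mul(-29874, Pow(Add(-9, Mul(-3, Mul(4, Rational(1, 23), -185))), -1)), Mul(13136, Pow(Rational(143, 51), -1))) = Add(Mul(-29874, Pow(Add(-9, Mul(-3, Rational(-740, 23))), -1)), Mul(13136, Rational(51, 143))) = Add(Mul(-29874, Pow(Add(-9, Rational(2220, 23)), -1)), Rational(669936, 143)) = Add(Mul(-29874, Pow(Rational(2013, 23), -1)), Rational(669936, 143)) = Add(Mul(-29874, Rational(23, 2013)), Rational(669936, 143)) = Add(Rational(-229034, 671), Rational(669936, 143)) = Rational(37888654, 8723)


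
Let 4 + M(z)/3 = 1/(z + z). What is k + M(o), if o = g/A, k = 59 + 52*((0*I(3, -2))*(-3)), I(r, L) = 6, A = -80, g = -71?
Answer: 3457/71 ≈ 48.690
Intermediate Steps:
k = 59 (k = 59 + 52*((0*6)*(-3)) = 59 + 52*(0*(-3)) = 59 + 52*0 = 59 + 0 = 59)
o = 71/80 (o = -71/(-80) = -71*(-1/80) = 71/80 ≈ 0.88750)
M(z) = -12 + 3/(2*z) (M(z) = -12 + 3/(z + z) = -12 + 3/((2*z)) = -12 + 3*(1/(2*z)) = -12 + 3/(2*z))
k + M(o) = 59 + (-12 + 3/(2*(71/80))) = 59 + (-12 + (3/2)*(80/71)) = 59 + (-12 + 120/71) = 59 - 732/71 = 3457/71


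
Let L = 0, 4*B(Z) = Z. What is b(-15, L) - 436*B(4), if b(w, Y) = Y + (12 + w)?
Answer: -439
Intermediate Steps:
B(Z) = Z/4
b(w, Y) = 12 + Y + w
b(-15, L) - 436*B(4) = (12 + 0 - 15) - 109*4 = -3 - 436*1 = -3 - 436 = -439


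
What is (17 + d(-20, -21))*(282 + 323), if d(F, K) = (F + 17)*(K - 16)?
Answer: 77440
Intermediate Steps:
d(F, K) = (-16 + K)*(17 + F) (d(F, K) = (17 + F)*(-16 + K) = (-16 + K)*(17 + F))
(17 + d(-20, -21))*(282 + 323) = (17 + (-272 - 16*(-20) + 17*(-21) - 20*(-21)))*(282 + 323) = (17 + (-272 + 320 - 357 + 420))*605 = (17 + 111)*605 = 128*605 = 77440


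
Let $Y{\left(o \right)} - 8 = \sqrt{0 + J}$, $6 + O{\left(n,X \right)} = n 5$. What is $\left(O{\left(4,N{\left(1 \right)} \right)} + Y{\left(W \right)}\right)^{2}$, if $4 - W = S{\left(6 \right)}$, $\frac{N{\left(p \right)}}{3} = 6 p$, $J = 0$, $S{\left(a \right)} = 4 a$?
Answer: $484$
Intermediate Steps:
$N{\left(p \right)} = 18 p$ ($N{\left(p \right)} = 3 \cdot 6 p = 18 p$)
$O{\left(n,X \right)} = -6 + 5 n$ ($O{\left(n,X \right)} = -6 + n 5 = -6 + 5 n$)
$W = -20$ ($W = 4 - 4 \cdot 6 = 4 - 24 = -20$)
$Y{\left(o \right)} = 8$ ($Y{\left(o \right)} = 8 + \sqrt{0 + 0} = 8 + \sqrt{0} = 8 + 0 = 8$)
$\left(O{\left(4,N{\left(1 \right)} \right)} + Y{\left(W \right)}\right)^{2} = \left(\left(-6 + 5 \cdot 4\right) + 8\right)^{2} = \left(\left(-6 + 20\right) + 8\right)^{2} = \left(14 + 8\right)^{2} = 22^{2} = 484$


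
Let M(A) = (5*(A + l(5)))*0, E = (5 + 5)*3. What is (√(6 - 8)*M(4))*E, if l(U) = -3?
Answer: 0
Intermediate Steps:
E = 30 (E = 10*3 = 30)
M(A) = 0 (M(A) = (5*(A - 3))*0 = (5*(-3 + A))*0 = (-15 + 5*A)*0 = 0)
(√(6 - 8)*M(4))*E = (√(6 - 8)*0)*30 = (√(-2)*0)*30 = ((I*√2)*0)*30 = 0*30 = 0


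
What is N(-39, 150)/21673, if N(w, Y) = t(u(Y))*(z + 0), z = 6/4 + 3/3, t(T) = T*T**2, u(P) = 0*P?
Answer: 0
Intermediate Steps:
u(P) = 0
t(T) = T**3
z = 5/2 (z = 6*(1/4) + 3*(1/3) = 3/2 + 1 = 5/2 ≈ 2.5000)
N(w, Y) = 0 (N(w, Y) = 0**3*(5/2 + 0) = 0*(5/2) = 0)
N(-39, 150)/21673 = 0/21673 = 0*(1/21673) = 0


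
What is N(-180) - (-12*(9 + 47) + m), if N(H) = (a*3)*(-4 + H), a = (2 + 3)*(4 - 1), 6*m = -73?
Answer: -45575/6 ≈ -7595.8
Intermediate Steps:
m = -73/6 (m = (⅙)*(-73) = -73/6 ≈ -12.167)
a = 15 (a = 5*3 = 15)
N(H) = -180 + 45*H (N(H) = (15*3)*(-4 + H) = 45*(-4 + H) = -180 + 45*H)
N(-180) - (-12*(9 + 47) + m) = (-180 + 45*(-180)) - (-12*(9 + 47) - 73/6) = (-180 - 8100) - (-12*56 - 73/6) = -8280 - (-672 - 73/6) = -8280 - 1*(-4105/6) = -8280 + 4105/6 = -45575/6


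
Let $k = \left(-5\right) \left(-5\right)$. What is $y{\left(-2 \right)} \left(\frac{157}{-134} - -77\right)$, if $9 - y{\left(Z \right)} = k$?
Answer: $- \frac{81288}{67} \approx -1213.3$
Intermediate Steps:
$k = 25$
$y{\left(Z \right)} = -16$ ($y{\left(Z \right)} = 9 - 25 = -16$)
$y{\left(-2 \right)} \left(\frac{157}{-134} - -77\right) = - 16 \left(\frac{157}{-134} - -77\right) = - 16 \left(157 \left(- \frac{1}{134}\right) + 77\right) = - 16 \left(- \frac{157}{134} + 77\right) = \left(-16\right) \frac{10161}{134} = - \frac{81288}{67}$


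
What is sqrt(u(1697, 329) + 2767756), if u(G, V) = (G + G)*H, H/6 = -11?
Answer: 2*sqrt(635938) ≈ 1594.9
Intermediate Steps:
H = -66 (H = 6*(-11) = -66)
u(G, V) = -132*G (u(G, V) = (G + G)*(-66) = (2*G)*(-66) = -132*G)
sqrt(u(1697, 329) + 2767756) = sqrt(-132*1697 + 2767756) = sqrt(-224004 + 2767756) = sqrt(2543752) = 2*sqrt(635938)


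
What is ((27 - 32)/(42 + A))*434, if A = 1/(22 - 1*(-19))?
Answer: -88970/1723 ≈ -51.637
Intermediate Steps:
A = 1/41 (A = 1/(22 + 19) = 1/41 ≈ 0.024390)
((27 - 32)/(42 + A))*434 = ((27 - 32)/(42 + 1/41))*434 = -5/1723/41*434 = -5*41/1723*434 = -205/1723*434 = -88970/1723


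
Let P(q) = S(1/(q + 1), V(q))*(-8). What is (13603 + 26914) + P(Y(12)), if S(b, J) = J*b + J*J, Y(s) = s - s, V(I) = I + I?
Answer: 40517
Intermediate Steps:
V(I) = 2*I
Y(s) = 0
S(b, J) = J² + J*b (S(b, J) = J*b + J² = J² + J*b)
P(q) = -16*q*(1/(1 + q) + 2*q) (P(q) = ((2*q)*(2*q + 1/(q + 1)))*(-8) = ((2*q)*(2*q + 1/(1 + q)))*(-8) = ((2*q)*(1/(1 + q) + 2*q))*(-8) = (2*q*(1/(1 + q) + 2*q))*(-8) = -16*q*(1/(1 + q) + 2*q))
(13603 + 26914) + P(Y(12)) = (13603 + 26914) - 16*0*(1 + 2*0*(1 + 0))/(1 + 0) = 40517 - 16*0*(1 + 2*0*1)/1 = 40517 - 16*0*1*(1 + 0) = 40517 - 16*0*1*1 = 40517 + 0 = 40517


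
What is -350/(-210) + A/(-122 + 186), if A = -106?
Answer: 1/96 ≈ 0.010417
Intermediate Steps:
-350/(-210) + A/(-122 + 186) = -350/(-210) - 106/(-122 + 186) = -350*(-1/210) - 106/64 = 5/3 - 106*1/64 = 5/3 - 53/32 = 1/96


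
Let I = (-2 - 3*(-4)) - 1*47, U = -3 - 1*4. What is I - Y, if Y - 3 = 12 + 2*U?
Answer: -38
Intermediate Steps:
U = -7 (U = -3 - 4 = -7)
Y = 1 (Y = 3 + (12 + 2*(-7)) = 3 + (12 - 14) = 3 - 2 = 1)
I = -37 (I = (-2 + 12) - 47 = 10 - 47 = -37)
I - Y = -37 - 1*1 = -37 - 1 = -38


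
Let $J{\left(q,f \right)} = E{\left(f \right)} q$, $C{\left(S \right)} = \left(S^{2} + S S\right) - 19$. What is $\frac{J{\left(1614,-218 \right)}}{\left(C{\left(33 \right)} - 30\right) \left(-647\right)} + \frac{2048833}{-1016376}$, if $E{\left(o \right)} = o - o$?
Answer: $- \frac{2048833}{1016376} \approx -2.0158$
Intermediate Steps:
$E{\left(o \right)} = 0$
$C{\left(S \right)} = -19 + 2 S^{2}$ ($C{\left(S \right)} = \left(S^{2} + S^{2}\right) - 19 = 2 S^{2} - 19 = -19 + 2 S^{2}$)
$J{\left(q,f \right)} = 0$ ($J{\left(q,f \right)} = 0 q = 0$)
$\frac{J{\left(1614,-218 \right)}}{\left(C{\left(33 \right)} - 30\right) \left(-647\right)} + \frac{2048833}{-1016376} = \frac{0}{\left(\left(-19 + 2 \cdot 33^{2}\right) - 30\right) \left(-647\right)} + \frac{2048833}{-1016376} = \frac{0}{\left(\left(-19 + 2 \cdot 1089\right) - 30\right) \left(-647\right)} + 2048833 \left(- \frac{1}{1016376}\right) = \frac{0}{\left(\left(-19 + 2178\right) - 30\right) \left(-647\right)} - \frac{2048833}{1016376} = \frac{0}{\left(2159 - 30\right) \left(-647\right)} - \frac{2048833}{1016376} = \frac{0}{2129 \left(-647\right)} - \frac{2048833}{1016376} = \frac{0}{-1377463} - \frac{2048833}{1016376} = 0 \left(- \frac{1}{1377463}\right) - \frac{2048833}{1016376} = 0 - \frac{2048833}{1016376} = - \frac{2048833}{1016376}$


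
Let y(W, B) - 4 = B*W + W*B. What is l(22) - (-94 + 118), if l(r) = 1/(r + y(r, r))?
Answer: -23855/994 ≈ -23.999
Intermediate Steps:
y(W, B) = 4 + 2*B*W (y(W, B) = 4 + (B*W + W*B) = 4 + (B*W + B*W) = 4 + 2*B*W)
l(r) = 1/(4 + r + 2*r²) (l(r) = 1/(r + (4 + 2*r*r)) = 1/(r + (4 + 2*r²)) = 1/(4 + r + 2*r²))
l(22) - (-94 + 118) = 1/(4 + 22 + 2*22²) - (-94 + 118) = 1/(4 + 22 + 2*484) - 1*24 = 1/(4 + 22 + 968) - 24 = 1/994 - 24 = -23855/994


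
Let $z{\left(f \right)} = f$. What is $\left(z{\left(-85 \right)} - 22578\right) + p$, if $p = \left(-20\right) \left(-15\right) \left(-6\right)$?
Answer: $-24463$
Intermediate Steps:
$p = -1800$ ($p = 300 \left(-6\right) = -1800$)
$\left(z{\left(-85 \right)} - 22578\right) + p = \left(-85 - 22578\right) - 1800 = -22663 - 1800 = -24463$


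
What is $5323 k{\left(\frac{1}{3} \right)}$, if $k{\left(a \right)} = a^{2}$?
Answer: $\frac{5323}{9} \approx 591.44$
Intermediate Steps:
$5323 k{\left(\frac{1}{3} \right)} = 5323 \left(\frac{1}{3}\right)^{2} = \frac{5323}{9}$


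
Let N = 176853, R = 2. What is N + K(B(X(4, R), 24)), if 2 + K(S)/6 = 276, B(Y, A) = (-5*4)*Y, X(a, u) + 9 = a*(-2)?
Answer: 178497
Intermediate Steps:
X(a, u) = -9 - 2*a (X(a, u) = -9 + a*(-2) = -9 - 2*a)
B(Y, A) = -20*Y
K(S) = 1644 (K(S) = -12 + 6*276 = -12 + 1656 = 1644)
N + K(B(X(4, R), 24)) = 176853 + 1644 = 178497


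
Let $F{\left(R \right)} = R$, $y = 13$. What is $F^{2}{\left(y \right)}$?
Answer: $169$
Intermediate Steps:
$F^{2}{\left(y \right)} = 13^{2} = 169$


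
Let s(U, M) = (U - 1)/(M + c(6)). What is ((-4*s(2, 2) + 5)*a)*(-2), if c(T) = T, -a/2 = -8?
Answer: -144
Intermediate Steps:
a = 16 (a = -2*(-8) = 16)
s(U, M) = (-1 + U)/(6 + M) (s(U, M) = (U - 1)/(M + 6) = (-1 + U)/(6 + M))
((-4*s(2, 2) + 5)*a)*(-2) = ((-4*(-1 + 2)/(6 + 2) + 5)*16)*(-2) = ((-4/8 + 5)*16)*(-2) = ((-1/2 + 5)*16)*(-2) = ((-4*⅛ + 5)*16)*(-2) = ((-½ + 5)*16)*(-2) = ((9/2)*16)*(-2) = 72*(-2) = -144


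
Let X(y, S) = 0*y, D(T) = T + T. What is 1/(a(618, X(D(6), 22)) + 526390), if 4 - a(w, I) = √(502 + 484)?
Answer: 263197/138545321125 + √986/277090642250 ≈ 1.8998e-6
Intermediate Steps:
D(T) = 2*T
X(y, S) = 0
a(w, I) = 4 - √986 (a(w, I) = 4 - √(502 + 484) = 4 - √986)
1/(a(618, X(D(6), 22)) + 526390) = 1/((4 - √986) + 526390) = 1/(526394 - √986)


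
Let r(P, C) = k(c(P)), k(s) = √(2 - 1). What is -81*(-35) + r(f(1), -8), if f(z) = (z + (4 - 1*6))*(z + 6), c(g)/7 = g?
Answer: 2836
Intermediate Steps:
c(g) = 7*g
k(s) = 1 (k(s) = √1 = 1)
f(z) = (-2 + z)*(6 + z) (f(z) = (z + (4 - 6))*(6 + z) = (z - 2)*(6 + z) = (-2 + z)*(6 + z))
r(P, C) = 1
-81*(-35) + r(f(1), -8) = -81*(-35) + 1 = 2835 + 1 = 2836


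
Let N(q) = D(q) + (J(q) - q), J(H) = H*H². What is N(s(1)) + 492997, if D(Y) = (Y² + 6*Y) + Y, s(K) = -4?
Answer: 492925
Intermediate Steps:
J(H) = H³
D(Y) = Y² + 7*Y
N(q) = q³ - q + q*(7 + q) (N(q) = q*(7 + q) + (q³ - q) = q³ - q + q*(7 + q))
N(s(1)) + 492997 = -4*(6 - 4 + (-4)²) + 492997 = -4*(6 - 4 + 16) + 492997 = -4*18 + 492997 = -72 + 492997 = 492925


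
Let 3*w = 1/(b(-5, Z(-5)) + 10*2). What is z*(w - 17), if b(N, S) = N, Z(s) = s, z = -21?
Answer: 5348/15 ≈ 356.53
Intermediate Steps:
w = 1/45 (w = 1/(3*(-5 + 10*2)) = 1/(3*(-5 + 20)) = (⅓)/15 = (⅓)*(1/15) = 1/45 ≈ 0.022222)
z*(w - 17) = -21*(1/45 - 17) = -21*(-764/45) = 5348/15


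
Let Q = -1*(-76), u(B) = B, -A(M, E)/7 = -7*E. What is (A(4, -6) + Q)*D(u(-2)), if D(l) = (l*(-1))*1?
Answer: -436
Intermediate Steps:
A(M, E) = 49*E (A(M, E) = -(-49)*E = 49*E)
D(l) = -l (D(l) = -l*1 = -l)
Q = 76
(A(4, -6) + Q)*D(u(-2)) = (49*(-6) + 76)*(-1*(-2)) = (-294 + 76)*2 = -218*2 = -436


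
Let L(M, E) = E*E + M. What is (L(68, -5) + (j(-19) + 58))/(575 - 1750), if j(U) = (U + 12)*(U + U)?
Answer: -417/1175 ≈ -0.35489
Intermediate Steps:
L(M, E) = M + E² (L(M, E) = E² + M = M + E²)
j(U) = 2*U*(12 + U) (j(U) = (12 + U)*(2*U) = 2*U*(12 + U))
(L(68, -5) + (j(-19) + 58))/(575 - 1750) = ((68 + (-5)²) + (2*(-19)*(12 - 19) + 58))/(575 - 1750) = ((68 + 25) + (2*(-19)*(-7) + 58))/(-1175) = (93 + (266 + 58))*(-1/1175) = (93 + 324)*(-1/1175) = 417*(-1/1175) = -417/1175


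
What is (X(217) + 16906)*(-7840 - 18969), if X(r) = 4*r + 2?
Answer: -476556784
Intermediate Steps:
X(r) = 2 + 4*r
(X(217) + 16906)*(-7840 - 18969) = ((2 + 4*217) + 16906)*(-7840 - 18969) = ((2 + 868) + 16906)*(-26809) = (870 + 16906)*(-26809) = 17776*(-26809) = -476556784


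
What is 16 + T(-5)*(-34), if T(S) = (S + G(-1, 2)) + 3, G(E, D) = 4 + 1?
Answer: -86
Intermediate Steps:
G(E, D) = 5
T(S) = 8 + S (T(S) = (S + 5) + 3 = (5 + S) + 3 = 8 + S)
16 + T(-5)*(-34) = 16 + (8 - 5)*(-34) = 16 + 3*(-34) = 16 - 102 = -86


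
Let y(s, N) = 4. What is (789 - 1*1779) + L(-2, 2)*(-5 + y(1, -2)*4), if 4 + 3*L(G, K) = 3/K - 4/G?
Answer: -5951/6 ≈ -991.83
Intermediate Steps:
L(G, K) = -4/3 + 1/K - 4/(3*G) (L(G, K) = -4/3 + (3/K - 4/G)/3 = -4/3 + (-4/G + 3/K)/3 = -4/3 + (1/K - 4/(3*G)) = -4/3 + 1/K - 4/(3*G))
(789 - 1*1779) + L(-2, 2)*(-5 + y(1, -2)*4) = (789 - 1*1779) + (-4/3 + 1/2 - 4/3/(-2))*(-5 + 4*4) = (789 - 1779) + (-4/3 + ½ - 4/3*(-½))*(-5 + 16) = -990 + (-4/3 + ½ + ⅔)*11 = -990 - ⅙*11 = -990 - 11/6 = -5951/6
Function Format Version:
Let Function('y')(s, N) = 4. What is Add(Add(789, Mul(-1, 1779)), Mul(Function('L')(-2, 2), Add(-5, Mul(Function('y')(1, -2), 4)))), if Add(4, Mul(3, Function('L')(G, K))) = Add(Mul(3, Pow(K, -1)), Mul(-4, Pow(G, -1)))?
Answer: Rational(-5951, 6) ≈ -991.83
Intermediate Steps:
Function('L')(G, K) = Add(Rational(-4, 3), Pow(K, -1), Mul(Rational(-4, 3), Pow(G, -1))) (Function('L')(G, K) = Add(Rational(-4, 3), Mul(Rational(1, 3), Add(Mul(3, Pow(K, -1)), Mul(-4, Pow(G, -1))))) = Add(Rational(-4, 3), Mul(Rational(1, 3), Add(Mul(-4, Pow(G, -1)), Mul(3, Pow(K, -1))))) = Add(Rational(-4, 3), Add(Pow(K, -1), Mul(Rational(-4, 3), Pow(G, -1)))) = Add(Rational(-4, 3), Pow(K, -1), Mul(Rational(-4, 3), Pow(G, -1))))
Add(Add(789, Mul(-1, 1779)), Mul(Function('L')(-2, 2), Add(-5, Mul(Function('y')(1, -2), 4)))) = Add(Add(789, Mul(-1, 1779)), Mul(Add(Rational(-4, 3), Pow(2, -1), Mul(Rational(-4, 3), Pow(-2, -1))), Add(-5, Mul(4, 4)))) = Add(Add(789, -1779), Mul(Add(Rational(-4, 3), Rational(1, 2), Mul(Rational(-4, 3), Rational(-1, 2))), Add(-5, 16))) = Add(-990, Mul(Add(Rational(-4, 3), Rational(1, 2), Rational(2, 3)), 11)) = Add(-990, Mul(Rational(-1, 6), 11)) = Add(-990, Rational(-11, 6)) = Rational(-5951, 6)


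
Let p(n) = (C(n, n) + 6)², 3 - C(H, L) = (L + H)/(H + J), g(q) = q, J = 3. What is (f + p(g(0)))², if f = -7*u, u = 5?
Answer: 2116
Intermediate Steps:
C(H, L) = 3 - (H + L)/(3 + H) (C(H, L) = 3 - (L + H)/(H + 3) = 3 - (H + L)/(3 + H))
f = -35 (f = -7*5 = -35)
p(n) = (6 + (9 + n)/(3 + n))² (p(n) = ((9 - n + 2*n)/(3 + n) + 6)² = ((9 + n)/(3 + n) + 6)² = (6 + (9 + n)/(3 + n))²)
(f + p(g(0)))² = (-35 + (27 + 7*0)²/(3 + 0)²)² = (-35 + (27 + 0)²/3²)² = (-35 + (⅑)*27²)² = (-35 + (⅑)*729)² = (-35 + 81)² = 46² = 2116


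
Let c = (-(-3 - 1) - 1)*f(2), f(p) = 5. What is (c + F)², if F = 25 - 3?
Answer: 1369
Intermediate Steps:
c = 15 (c = (-(-3 - 1) - 1)*5 = (-1*(-4) - 1)*5 = (4 - 1)*5 = 3*5 = 15)
F = 22
(c + F)² = (15 + 22)² = 37² = 1369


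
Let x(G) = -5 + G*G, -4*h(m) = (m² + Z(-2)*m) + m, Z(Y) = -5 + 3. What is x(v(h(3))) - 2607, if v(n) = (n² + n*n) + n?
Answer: -2603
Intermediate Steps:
Z(Y) = -2
h(m) = -m²/4 + m/4 (h(m) = -((m² - 2*m) + m)/4 = -(m² - m)/4 = -m²/4 + m/4)
v(n) = n + 2*n² (v(n) = (n² + n²) + n = 2*n² + n = n + 2*n²)
x(G) = -5 + G²
x(v(h(3))) - 2607 = (-5 + (((¼)*3*(1 - 1*3))*(1 + 2*((¼)*3*(1 - 1*3))))²) - 2607 = (-5 + (((¼)*3*(1 - 3))*(1 + 2*((¼)*3*(1 - 3))))²) - 2607 = (-5 + (((¼)*3*(-2))*(1 + 2*((¼)*3*(-2))))²) - 2607 = (-5 + (-3*(1 + 2*(-3/2))/2)²) - 2607 = (-5 + (-3*(1 - 3)/2)²) - 2607 = (-5 + (-3/2*(-2))²) - 2607 = (-5 + 3²) - 2607 = (-5 + 9) - 2607 = 4 - 2607 = -2603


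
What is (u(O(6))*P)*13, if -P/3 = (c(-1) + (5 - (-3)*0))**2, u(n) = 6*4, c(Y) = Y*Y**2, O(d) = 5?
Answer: -14976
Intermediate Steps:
c(Y) = Y**3
u(n) = 24
P = -48 (P = -3*((-1)**3 + (5 - (-3)*0))**2 = -3*(-1 + (5 - 1*0))**2 = -3*(-1 + (5 + 0))**2 = -3*(-1 + 5)**2 = -3*4**2 = -3*16 = -48)
(u(O(6))*P)*13 = (24*(-48))*13 = -1152*13 = -14976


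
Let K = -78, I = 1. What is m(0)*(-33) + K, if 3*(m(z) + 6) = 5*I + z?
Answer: 65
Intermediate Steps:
m(z) = -13/3 + z/3 (m(z) = -6 + (5*1 + z)/3 = -6 + (5 + z)/3 = -6 + (5/3 + z/3) = -13/3 + z/3)
m(0)*(-33) + K = (-13/3 + (1/3)*0)*(-33) - 78 = (-13/3 + 0)*(-33) - 78 = -13/3*(-33) - 78 = 143 - 78 = 65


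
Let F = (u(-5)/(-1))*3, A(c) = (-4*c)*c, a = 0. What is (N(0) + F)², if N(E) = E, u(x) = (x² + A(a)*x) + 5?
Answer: 8100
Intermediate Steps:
A(c) = -4*c²
u(x) = 5 + x² (u(x) = (x² + (-4*0²)*x) + 5 = (x² + (-4*0)*x) + 5 = (x² + 0*x) + 5 = (x² + 0) + 5 = x² + 5 = 5 + x²)
F = -90 (F = ((5 + (-5)²)/(-1))*3 = ((5 + 25)*(-1))*3 = (30*(-1))*3 = -30*3 = -90)
(N(0) + F)² = (0 - 90)² = (-90)² = 8100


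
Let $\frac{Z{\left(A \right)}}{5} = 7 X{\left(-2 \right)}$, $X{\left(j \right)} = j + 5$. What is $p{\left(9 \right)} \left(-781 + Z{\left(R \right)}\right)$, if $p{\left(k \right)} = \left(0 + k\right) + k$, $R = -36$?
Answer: $-12168$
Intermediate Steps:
$X{\left(j \right)} = 5 + j$
$p{\left(k \right)} = 2 k$ ($p{\left(k \right)} = k + k = 2 k$)
$Z{\left(A \right)} = 105$ ($Z{\left(A \right)} = 5 \cdot 7 \left(5 - 2\right) = 5 \cdot 7 \cdot 3 = 5 \cdot 21 = 105$)
$p{\left(9 \right)} \left(-781 + Z{\left(R \right)}\right) = 2 \cdot 9 \left(-781 + 105\right) = 18 \left(-676\right) = -12168$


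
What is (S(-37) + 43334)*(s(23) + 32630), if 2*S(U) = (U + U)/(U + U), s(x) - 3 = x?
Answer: 1415131432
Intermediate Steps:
s(x) = 3 + x
S(U) = ½ (S(U) = ((U + U)/(U + U))/2 = ((2*U)/((2*U)))/2 = ((2*U)*(1/(2*U)))/2 = (½)*1 = ½)
(S(-37) + 43334)*(s(23) + 32630) = (½ + 43334)*((3 + 23) + 32630) = 86669*(26 + 32630)/2 = (86669/2)*32656 = 1415131432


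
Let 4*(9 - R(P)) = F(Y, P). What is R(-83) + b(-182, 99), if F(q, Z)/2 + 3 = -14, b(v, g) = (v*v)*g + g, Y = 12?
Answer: 6558785/2 ≈ 3.2794e+6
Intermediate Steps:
b(v, g) = g + g*v**2 (b(v, g) = v**2*g + g = g*v**2 + g = g + g*v**2)
F(q, Z) = -34 (F(q, Z) = -6 + 2*(-14) = -6 - 28 = -34)
R(P) = 35/2 (R(P) = 9 - 1/4*(-34) = 9 + 17/2 = 35/2)
R(-83) + b(-182, 99) = 35/2 + 99*(1 + (-182)**2) = 35/2 + 99*(1 + 33124) = 35/2 + 99*33125 = 35/2 + 3279375 = 6558785/2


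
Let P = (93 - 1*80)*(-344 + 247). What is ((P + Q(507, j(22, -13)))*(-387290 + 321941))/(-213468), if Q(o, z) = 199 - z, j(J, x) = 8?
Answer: -11653905/35578 ≈ -327.56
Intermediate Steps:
P = -1261 (P = (93 - 80)*(-97) = 13*(-97) = -1261)
((P + Q(507, j(22, -13)))*(-387290 + 321941))/(-213468) = ((-1261 + (199 - 1*8))*(-387290 + 321941))/(-213468) = ((-1261 + (199 - 8))*(-65349))*(-1/213468) = ((-1261 + 191)*(-65349))*(-1/213468) = -1070*(-65349)*(-1/213468) = 69923430*(-1/213468) = -11653905/35578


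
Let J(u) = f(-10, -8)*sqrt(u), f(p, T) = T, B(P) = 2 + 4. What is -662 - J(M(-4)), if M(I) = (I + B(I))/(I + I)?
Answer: -662 + 4*I ≈ -662.0 + 4.0*I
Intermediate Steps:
B(P) = 6
M(I) = (6 + I)/(2*I) (M(I) = (I + 6)/(I + I) = (6 + I)/((2*I)) = (6 + I)*(1/(2*I)) = (6 + I)/(2*I))
J(u) = -8*sqrt(u)
-662 - J(M(-4)) = -662 - (-8)*sqrt((1/2)*(6 - 4)/(-4)) = -662 - (-8)*sqrt((1/2)*(-1/4)*2) = -662 - (-8)*sqrt(-1/4) = -662 - (-8)*I/2 = -662 - (-4)*I = -662 + 4*I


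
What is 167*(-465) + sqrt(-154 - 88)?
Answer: -77655 + 11*I*sqrt(2) ≈ -77655.0 + 15.556*I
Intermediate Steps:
167*(-465) + sqrt(-154 - 88) = -77655 + sqrt(-242) = -77655 + 11*I*sqrt(2)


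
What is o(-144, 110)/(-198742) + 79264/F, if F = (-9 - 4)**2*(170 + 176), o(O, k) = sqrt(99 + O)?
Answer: 39632/29237 - 3*I*sqrt(5)/198742 ≈ 1.3555 - 3.3753e-5*I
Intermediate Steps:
F = 58474 (F = (-13)**2*346 = 169*346 = 58474)
o(-144, 110)/(-198742) + 79264/F = sqrt(99 - 144)/(-198742) + 79264/58474 = sqrt(-45)*(-1/198742) + 79264*(1/58474) = (3*I*sqrt(5))*(-1/198742) + 39632/29237 = -3*I*sqrt(5)/198742 + 39632/29237 = 39632/29237 - 3*I*sqrt(5)/198742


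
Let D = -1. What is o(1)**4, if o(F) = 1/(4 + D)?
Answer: 1/81 ≈ 0.012346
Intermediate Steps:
o(F) = 1/3 (o(F) = 1/(4 - 1) = 1/3)
o(1)**4 = (1/3)**4 = 1/81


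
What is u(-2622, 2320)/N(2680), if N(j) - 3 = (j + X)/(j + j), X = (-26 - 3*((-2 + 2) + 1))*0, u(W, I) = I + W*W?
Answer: 13754408/7 ≈ 1.9649e+6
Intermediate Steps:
u(W, I) = I + W**2
X = 0 (X = (-26 - 3*(0 + 1))*0 = (-26 - 3*1)*0 = (-26 - 3)*0 = -29*0 = 0)
N(j) = 7/2 (N(j) = 3 + (j + 0)/(j + j) = 3 + j/((2*j)) = 3 + j*(1/(2*j)) = 3 + 1/2 = 7/2)
u(-2622, 2320)/N(2680) = (2320 + (-2622)**2)/(7/2) = (2320 + 6874884)*(2/7) = 6877204*(2/7) = 13754408/7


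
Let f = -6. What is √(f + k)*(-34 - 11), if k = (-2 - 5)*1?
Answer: -45*I*√13 ≈ -162.25*I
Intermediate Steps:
k = -7 (k = -7*1 = -7)
√(f + k)*(-34 - 11) = √(-6 - 7)*(-34 - 11) = √(-13)*(-45) = (I*√13)*(-45) = -45*I*√13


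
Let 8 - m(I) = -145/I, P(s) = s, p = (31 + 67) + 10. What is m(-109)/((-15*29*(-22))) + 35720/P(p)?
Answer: 3105056843/9388170 ≈ 330.74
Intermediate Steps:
p = 108 (p = 98 + 10 = 108)
m(I) = 8 + 145/I (m(I) = 8 - (-145)/I = 8 + 145/I)
m(-109)/((-15*29*(-22))) + 35720/P(p) = (8 + 145/(-109))/((-15*29*(-22))) + 35720/108 = (8 + 145*(-1/109))/((-435*(-22))) + 35720*(1/108) = (8 - 145/109)/9570 + 8930/27 = (727/109)*(1/9570) + 8930/27 = 727/1043130 + 8930/27 = 3105056843/9388170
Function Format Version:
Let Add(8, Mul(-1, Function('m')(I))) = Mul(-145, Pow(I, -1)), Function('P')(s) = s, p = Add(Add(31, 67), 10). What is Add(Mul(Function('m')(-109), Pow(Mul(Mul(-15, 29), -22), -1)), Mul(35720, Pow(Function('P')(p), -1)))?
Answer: Rational(3105056843, 9388170) ≈ 330.74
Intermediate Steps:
p = 108 (p = Add(98, 10) = 108)
Function('m')(I) = Add(8, Mul(145, Pow(I, -1))) (Function('m')(I) = Add(8, Mul(-1, Mul(-145, Pow(I, -1)))) = Add(8, Mul(145, Pow(I, -1))))
Add(Mul(Function('m')(-109), Pow(Mul(Mul(-15, 29), -22), -1)), Mul(35720, Pow(Function('P')(p), -1))) = Add(Mul(Add(8, Mul(145, Pow(-109, -1))), Pow(Mul(Mul(-15, 29), -22), -1)), Mul(35720, Pow(108, -1))) = Add(Mul(Add(8, Mul(145, Rational(-1, 109))), Pow(Mul(-435, -22), -1)), Mul(35720, Rational(1, 108))) = Add(Mul(Add(8, Rational(-145, 109)), Pow(9570, -1)), Rational(8930, 27)) = Add(Mul(Rational(727, 109), Rational(1, 9570)), Rational(8930, 27)) = Add(Rational(727, 1043130), Rational(8930, 27)) = Rational(3105056843, 9388170)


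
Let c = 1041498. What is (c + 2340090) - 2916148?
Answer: 465440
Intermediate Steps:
(c + 2340090) - 2916148 = (1041498 + 2340090) - 2916148 = 3381588 - 2916148 = 465440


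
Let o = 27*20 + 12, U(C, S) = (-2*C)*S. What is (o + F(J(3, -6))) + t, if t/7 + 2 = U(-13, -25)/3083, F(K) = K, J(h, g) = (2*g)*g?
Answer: 1876080/3083 ≈ 608.52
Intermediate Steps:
U(C, S) = -2*C*S
J(h, g) = 2*g**2
o = 552 (o = 540 + 12 = 552)
t = -47712/3083 (t = -14 + 7*(-2*(-13)*(-25)/3083) = -14 + 7*(-650*1/3083) = -14 + 7*(-650/3083) = -14 - 4550/3083 = -47712/3083 ≈ -15.476)
(o + F(J(3, -6))) + t = (552 + 2*(-6)**2) - 47712/3083 = (552 + 2*36) - 47712/3083 = (552 + 72) - 47712/3083 = 624 - 47712/3083 = 1876080/3083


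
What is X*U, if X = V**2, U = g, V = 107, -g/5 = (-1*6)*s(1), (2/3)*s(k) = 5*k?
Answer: 2576025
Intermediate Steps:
s(k) = 15*k/2 (s(k) = 3*(5*k)/2 = 15*k/2)
g = 225 (g = -5*(-1*6)*(15/2)*1 = -(-30)*15/2 = -5*(-45) = 225)
U = 225
X = 11449 (X = 107**2 = 11449)
X*U = 11449*225 = 2576025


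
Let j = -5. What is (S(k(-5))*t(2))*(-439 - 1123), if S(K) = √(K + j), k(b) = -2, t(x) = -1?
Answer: 1562*I*√7 ≈ 4132.7*I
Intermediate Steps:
S(K) = √(-5 + K) (S(K) = √(K - 5) = √(-5 + K))
(S(k(-5))*t(2))*(-439 - 1123) = (√(-5 - 2)*(-1))*(-439 - 1123) = (√(-7)*(-1))*(-1562) = ((I*√7)*(-1))*(-1562) = -I*√7*(-1562) = 1562*I*√7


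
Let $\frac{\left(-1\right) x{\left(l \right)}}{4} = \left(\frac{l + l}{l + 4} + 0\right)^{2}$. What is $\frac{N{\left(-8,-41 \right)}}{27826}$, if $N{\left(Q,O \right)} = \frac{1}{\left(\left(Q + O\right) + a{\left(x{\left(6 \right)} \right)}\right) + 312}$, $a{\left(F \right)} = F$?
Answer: $\frac{25}{178949006} \approx 1.397 \cdot 10^{-7}$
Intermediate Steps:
$x{\left(l \right)} = - \frac{16 l^{2}}{\left(4 + l\right)^{2}}$ ($x{\left(l \right)} = - 4 \left(\frac{l + l}{l + 4} + 0\right)^{2} = - 4 \left(\frac{2 l}{4 + l} + 0\right)^{2} = - 4 \left(\frac{2 l}{4 + l}\right)^{2} = - 4 \frac{4 l^{2}}{\left(4 + l\right)^{2}} = - \frac{16 l^{2}}{\left(4 + l\right)^{2}}$)
$N{\left(Q,O \right)} = \frac{1}{\frac{7656}{25} + O + Q}$ ($N{\left(Q,O \right)} = \frac{1}{\left(\left(Q + O\right) - \frac{16 \cdot 6^{2}}{\left(4 + 6\right)^{2}}\right) + 312} = \frac{1}{\left(\left(O + Q\right) - \frac{576}{100}\right) + 312} = \frac{1}{\left(\left(O + Q\right) - 576 \cdot \frac{1}{100}\right) + 312} = \frac{1}{\left(\left(O + Q\right) - \frac{144}{25}\right) + 312} = \frac{1}{\left(- \frac{144}{25} + O + Q\right) + 312} = \frac{1}{\frac{7656}{25} + O + Q}$)
$\frac{N{\left(-8,-41 \right)}}{27826} = \frac{25 \frac{1}{7656 + 25 \left(-41\right) + 25 \left(-8\right)}}{27826} = \frac{25}{7656 - 1025 - 200} \cdot \frac{1}{27826} = \frac{25}{6431} \cdot \frac{1}{27826} = \frac{25}{178949006}$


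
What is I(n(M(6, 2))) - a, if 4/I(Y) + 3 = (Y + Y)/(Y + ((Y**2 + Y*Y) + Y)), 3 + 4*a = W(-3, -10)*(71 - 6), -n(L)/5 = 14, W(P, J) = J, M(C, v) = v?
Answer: 2105/13 ≈ 161.92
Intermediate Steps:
n(L) = -70 (n(L) = -5*14 = -70)
a = -653/4 (a = -3/4 + (-10*(71 - 6))/4 = -3/4 + (-10*65)/4 = -3/4 + (1/4)*(-650) = -3/4 - 325/2 = -653/4 ≈ -163.25)
I(Y) = 4/(-3 + 2*Y/(2*Y + 2*Y**2)) (I(Y) = 4/(-3 + (Y + Y)/(Y + ((Y**2 + Y*Y) + Y))) = 4/(-3 + (2*Y)/(Y + ((Y**2 + Y**2) + Y))) = 4/(-3 + (2*Y)/(Y + (2*Y**2 + Y))) = 4/(-3 + (2*Y)/(Y + (Y + 2*Y**2))) = 4/(-3 + (2*Y)/(2*Y + 2*Y**2)) = 4/(-3 + 2*Y/(2*Y + 2*Y**2)))
I(n(M(6, 2))) - a = 4*(-1 - 1*(-70))/(2 + 3*(-70)) - 1*(-653/4) = 4*(-1 + 70)/(2 - 210) + 653/4 = 4*69/(-208) + 653/4 = 4*(-1/208)*69 + 653/4 = -69/52 + 653/4 = 2105/13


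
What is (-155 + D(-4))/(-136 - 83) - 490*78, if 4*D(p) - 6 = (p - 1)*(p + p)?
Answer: -16740073/438 ≈ -38219.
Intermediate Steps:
D(p) = 3/2 + p*(-1 + p)/2 (D(p) = 3/2 + ((p - 1)*(p + p))/4 = 3/2 + ((-1 + p)*(2*p))/4 = 3/2 + (2*p*(-1 + p))/4 = 3/2 + p*(-1 + p)/2)
(-155 + D(-4))/(-136 - 83) - 490*78 = (-155 + (3/2 + (½)*(-4)² - ½*(-4)))/(-136 - 83) - 490*78 = (-155 + (3/2 + (½)*16 + 2))/(-219) - 38220 = (-155 + (3/2 + 8 + 2))*(-1/219) - 38220 = (-155 + 23/2)*(-1/219) - 38220 = -287/2*(-1/219) - 38220 = 287/438 - 38220 = -16740073/438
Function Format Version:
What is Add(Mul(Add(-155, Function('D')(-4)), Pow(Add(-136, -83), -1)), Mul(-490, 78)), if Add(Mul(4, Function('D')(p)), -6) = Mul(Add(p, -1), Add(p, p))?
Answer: Rational(-16740073, 438) ≈ -38219.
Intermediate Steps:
Function('D')(p) = Add(Rational(3, 2), Mul(Rational(1, 2), p, Add(-1, p))) (Function('D')(p) = Add(Rational(3, 2), Mul(Rational(1, 4), Mul(Add(p, -1), Add(p, p)))) = Add(Rational(3, 2), Mul(Rational(1, 4), Mul(Add(-1, p), Mul(2, p)))) = Add(Rational(3, 2), Mul(Rational(1, 4), Mul(2, p, Add(-1, p)))) = Add(Rational(3, 2), Mul(Rational(1, 2), p, Add(-1, p))))
Add(Mul(Add(-155, Function('D')(-4)), Pow(Add(-136, -83), -1)), Mul(-490, 78)) = Add(Mul(Add(-155, Add(Rational(3, 2), Mul(Rational(1, 2), Pow(-4, 2)), Mul(Rational(-1, 2), -4))), Pow(Add(-136, -83), -1)), Mul(-490, 78)) = Add(Mul(Add(-155, Add(Rational(3, 2), Mul(Rational(1, 2), 16), 2)), Pow(-219, -1)), -38220) = Add(Mul(Add(-155, Add(Rational(3, 2), 8, 2)), Rational(-1, 219)), -38220) = Add(Mul(Add(-155, Rational(23, 2)), Rational(-1, 219)), -38220) = Add(Mul(Rational(-287, 2), Rational(-1, 219)), -38220) = Add(Rational(287, 438), -38220) = Rational(-16740073, 438)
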